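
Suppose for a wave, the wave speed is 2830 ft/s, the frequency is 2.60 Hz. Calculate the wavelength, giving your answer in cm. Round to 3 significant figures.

Rearranging: λ = v/f.
v = 2830 ft/s = 862.6 m/s; f = 2.60 Hz.
λ = 331.8 m
331.8 m × (1 cm / 0.01000 m) = 33176 cm

33200 cm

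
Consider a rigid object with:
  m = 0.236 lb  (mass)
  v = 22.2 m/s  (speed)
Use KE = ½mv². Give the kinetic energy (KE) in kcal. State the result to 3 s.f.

0.00630 kcal

KE is given directly by: KE = ½mv².
m = 0.236 lb = 0.1070 kg; v = 22.2 m/s.
KE = 26.38 J
26.38 J × (1 kcal / 4184 J) = 0.006305 kcal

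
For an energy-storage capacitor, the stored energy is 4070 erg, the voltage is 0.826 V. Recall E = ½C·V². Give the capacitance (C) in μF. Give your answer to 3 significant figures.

1190 μF

Rearranging E = ½C·V² for C: C = 2E/V².
E = 4070 erg = 4.070×10^-4 J; V = 0.826 V.
C = 0.001193 F
0.001193 F × (1 μF / 1.000×10^-6 F) = 1193 μF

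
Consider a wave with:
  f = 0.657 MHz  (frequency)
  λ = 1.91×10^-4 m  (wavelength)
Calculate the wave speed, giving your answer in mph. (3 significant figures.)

281 mph

v is given directly by: v = fλ.
f = 0.657 MHz = 6.570×10^5 Hz; λ = 1.91×10^-4 m.
v = 125.5 m/s
125.5 m/s × (1 mph / 0.4470 m/s) = 280.7 mph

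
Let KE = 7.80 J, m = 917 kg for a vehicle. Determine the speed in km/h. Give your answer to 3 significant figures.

0.470 km/h

Rearranging: v = √(2·KE/m).
KE = 7.80 J; m = 917 kg.
v = 0.1304 m/s
0.1304 m/s × (1 km/h / 0.2778 m/s) = 0.4695 km/h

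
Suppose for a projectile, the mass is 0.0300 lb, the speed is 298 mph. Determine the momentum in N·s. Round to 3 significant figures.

1.81 N·s

Directly: p = mv.
m = 0.0300 lb = 0.01361 kg; v = 298 mph = 133.2 m/s.
p = 1.813 kg·m/s  (the unit combination reduces to kg·m/s = kg·m/s)
Since 1 N·s = 1 kg·m/s, 1.813 N·s.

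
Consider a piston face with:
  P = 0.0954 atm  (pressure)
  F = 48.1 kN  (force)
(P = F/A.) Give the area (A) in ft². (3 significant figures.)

Rearranging P = F/A for A: A = F/P.
P = 0.0954 atm = 9666 Pa; F = 48.1 kN = 48100 N.
A = 4.976 m²
4.976 m² × (1 ft² / 0.09290 m²) = 53.56 ft²

53.6 ft²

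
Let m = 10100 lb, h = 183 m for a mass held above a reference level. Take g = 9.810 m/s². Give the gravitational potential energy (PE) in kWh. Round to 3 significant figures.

PE is given directly by: PE = mgh.
m = 10100 lb = 4581 kg; h = 183 m; g = 9.810 m/s².
PE = 8.224×10^6 J
8.224×10^6 J × (1 kWh / 3.600×10^6 J) = 2.285 kWh

2.28 kWh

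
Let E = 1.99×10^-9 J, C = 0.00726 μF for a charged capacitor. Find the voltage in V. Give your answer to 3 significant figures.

0.740 V

Rearranging: V = √(2E/C).
E = 1.99×10^-9 J; C = 0.00726 μF = 7.260×10^-9 F.
V = 0.7404 V  (the unit combination reduces to kg·m²/(A·s³) = V)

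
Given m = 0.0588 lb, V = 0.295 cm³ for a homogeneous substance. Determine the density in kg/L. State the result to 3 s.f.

90.4 kg/L

Directly: ρ = m/V.
m = 0.0588 lb = 0.02667 kg; V = 0.295 cm³ = 2.950×10^-7 m³.
ρ = 90411 kg/m³
90411 kg/m³ × (1 kg/L / 1000 kg/m³) = 90.41 kg/L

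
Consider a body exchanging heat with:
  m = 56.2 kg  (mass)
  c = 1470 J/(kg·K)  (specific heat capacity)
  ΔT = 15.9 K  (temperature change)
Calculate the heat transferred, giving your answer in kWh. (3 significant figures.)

Q is given directly by: Q = mcΔT.
m = 56.2 kg; c = 1470 J/(kg·K); ΔT = 15.9 K.
Q = 1.314×10^6 J
1.314×10^6 J × (1 kWh / 3.600×10^6 J) = 0.3649 kWh

0.365 kWh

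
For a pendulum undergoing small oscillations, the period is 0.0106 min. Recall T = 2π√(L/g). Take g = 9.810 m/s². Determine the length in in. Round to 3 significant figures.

3.96 in

Rearranging T = 2π√(L/g) for L: L = g·(T/2π)².
T = 0.0106 min = 0.6360 s; g = 9.810 m/s².
L = 0.1005 m
0.1005 m × (1 in / 0.02540 m) = 3.957 in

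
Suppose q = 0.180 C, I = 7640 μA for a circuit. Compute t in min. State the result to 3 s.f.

Rearranging: t = q/I.
q = 0.180 C; I = 7640 μA = 0.007640 A.
t = 23.56 s
23.56 s × (1 min / 60.00 s) = 0.3927 min

0.393 min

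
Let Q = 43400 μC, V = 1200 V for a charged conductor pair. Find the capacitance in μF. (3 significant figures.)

36.2 μF

Directly: C = Q/V.
Q = 43400 μC = 0.04340 C; V = 1200 V.
C = 3.617×10^-5 F
3.617×10^-5 F × (1 μF / 1.000×10^-6 F) = 36.17 μF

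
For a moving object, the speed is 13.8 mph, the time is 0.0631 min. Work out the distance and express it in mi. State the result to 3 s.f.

Rearranging: d = v·t.
v = 13.8 mph = 6.169 m/s; t = 0.0631 min = 3.786 s.
d = 23.36 m
23.36 m × (1 mi / 1609 m) = 0.01451 mi

0.0145 mi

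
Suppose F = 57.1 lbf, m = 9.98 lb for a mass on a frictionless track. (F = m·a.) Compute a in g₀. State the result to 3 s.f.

5.72 g₀

Solving F = m·a for a: a = F/m.
F = 57.1 lbf = 254.0 N; m = 9.98 lb = 4.527 kg.
a = 56.11 m/s²
56.11 m/s² × (1 g₀ / 9.807 m/s²) = 5.721 g₀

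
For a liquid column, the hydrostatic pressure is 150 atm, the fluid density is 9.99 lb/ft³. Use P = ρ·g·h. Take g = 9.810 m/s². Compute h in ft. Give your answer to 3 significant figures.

31800 ft

Rearranging P = ρ·g·h for h: h = P/(ρ·g).
P = 150 atm = 1.520×10^7 Pa; ρ = 9.99 lb/ft³ = 160.0 kg/m³; g = 9.810 m/s².
h = 9682 m
9682 m × (1 ft / 0.3048 m) = 31764 ft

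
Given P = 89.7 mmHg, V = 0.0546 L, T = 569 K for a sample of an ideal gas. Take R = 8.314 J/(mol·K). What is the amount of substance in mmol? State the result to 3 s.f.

0.138 mmol

Rearranging PV = nRT for n: n = PV/(RT).
P = 89.7 mmHg = 11959 Pa; V = 0.0546 L = 5.460×10^-5 m³; T = 569 K; R = 8.314 J/(mol·K).
n = 1.380×10^-4 mol
1.380×10^-4 mol × (1 mmol / 0.001000 mol) = 0.1380 mmol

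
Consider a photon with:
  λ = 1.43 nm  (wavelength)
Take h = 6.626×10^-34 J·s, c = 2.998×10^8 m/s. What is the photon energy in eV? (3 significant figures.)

E is given directly by: E = hc/λ.
λ = 1.43 nm = 1.430×10^-9 m; h = 6.626×10^-34 J·s; c = 2.998×10^8 m/s.
E = 1.389×10^-16 J
1.389×10^-16 J × (1 eV / 1.602×10^-19 J) = 867.0 eV

867 eV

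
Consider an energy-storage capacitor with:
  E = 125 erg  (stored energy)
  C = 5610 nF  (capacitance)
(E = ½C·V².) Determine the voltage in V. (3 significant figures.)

2.11 V

Solving E = ½C·V² for V: V = √(2E/C).
E = 125 erg = 1.250×10^-5 J; C = 5610 nF = 5.610×10^-6 F.
V = 2.111 V  (the unit combination reduces to kg·m²/(A·s³) = V)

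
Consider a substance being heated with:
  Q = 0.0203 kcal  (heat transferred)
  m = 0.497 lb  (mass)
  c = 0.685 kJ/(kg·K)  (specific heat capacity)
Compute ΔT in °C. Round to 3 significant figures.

Solving Q = m·c·ΔT for ΔT: ΔT = Q/(m·c).
Q = 0.0203 kcal = 84.94 J; m = 0.497 lb = 0.2254 kg; c = 0.685 kJ/(kg·K) = 685.0 J/(kg·K).
ΔT = 0.5500 K
Since 1 °C = 1 K, 0.5500 °C.

0.550 °C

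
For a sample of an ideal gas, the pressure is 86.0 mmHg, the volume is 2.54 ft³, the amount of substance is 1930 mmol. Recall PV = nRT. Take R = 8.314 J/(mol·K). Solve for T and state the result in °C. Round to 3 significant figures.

From the ideal-gas law: T = PV/(nR).
P = 86.0 mmHg = 11466 Pa; V = 2.54 ft³ = 0.07192 m³; n = 1930 mmol = 1.930 mol; R = 8.314 J/(mol·K).
T = 51.39 K
51.39 K − 273.15 = -221.8 °C

-222 °C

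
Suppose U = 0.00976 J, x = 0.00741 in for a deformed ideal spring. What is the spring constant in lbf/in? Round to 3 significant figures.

3150 lbf/in

Rearranging U = ½k·x² for k: k = 2U/x².
U = 0.00976 J; x = 0.00741 in = 1.882×10^-4 m.
k = 5.510×10^5 N/m
5.510×10^5 N/m × (1 lbf/in / 175.1 N/m) = 3146 lbf/in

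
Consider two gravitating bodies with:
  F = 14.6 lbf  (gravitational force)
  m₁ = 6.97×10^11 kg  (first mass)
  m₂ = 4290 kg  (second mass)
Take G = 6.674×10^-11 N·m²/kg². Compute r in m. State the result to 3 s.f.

From Newton's law of gravitation: r = √(G·m₁m₂/F).
F = 14.6 lbf = 64.94 N; m₁ = 6.97×10^11 kg; m₂ = 4290 kg; G = 6.674×10^-11 N·m²/kg².
r = 55.43 m

55.4 m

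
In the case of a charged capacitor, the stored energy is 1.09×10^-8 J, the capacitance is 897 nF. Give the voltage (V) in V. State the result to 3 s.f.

Solving E = ½C·V² for V: V = √(2E/C).
E = 1.09×10^-8 J; C = 897 nF = 8.970×10^-7 F.
V = 0.1559 V

0.156 V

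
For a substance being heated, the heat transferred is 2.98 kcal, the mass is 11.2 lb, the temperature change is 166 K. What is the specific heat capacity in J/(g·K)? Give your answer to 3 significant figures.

0.0148 J/(g·K)

Solving Q = m·c·ΔT for c: c = Q/(m·ΔT).
Q = 2.98 kcal = 12468 J; m = 11.2 lb = 5.080 kg; ΔT = 166 K.
c = 14.78 J/(kg·K)
14.78 J/(kg·K) × (1 J/(g·K) / 1000 J/(kg·K)) = 0.01478 J/(g·K)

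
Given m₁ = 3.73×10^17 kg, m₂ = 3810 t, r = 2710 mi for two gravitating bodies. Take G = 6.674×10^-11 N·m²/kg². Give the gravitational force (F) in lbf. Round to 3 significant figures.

1.12 lbf

From Newton's law of gravitation: F = Gm₁m₂/r².
m₁ = 3.73×10^17 kg; m₂ = 3810 t = 3.810×10^6 kg; r = 2710 mi = 4.361×10^6 m; G = 6.674×10^-11 N·m²/kg².
F = 4.986 N
4.986 N × (1 lbf / 4.448 N) = 1.121 lbf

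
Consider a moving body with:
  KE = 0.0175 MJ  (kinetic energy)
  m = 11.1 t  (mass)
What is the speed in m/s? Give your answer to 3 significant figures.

1.78 m/s

Solving KE = ½mv² for v: v = √(2·KE/m).
KE = 0.0175 MJ = 17500 J; m = 11.1 t = 11100 kg.
v = 1.776 m/s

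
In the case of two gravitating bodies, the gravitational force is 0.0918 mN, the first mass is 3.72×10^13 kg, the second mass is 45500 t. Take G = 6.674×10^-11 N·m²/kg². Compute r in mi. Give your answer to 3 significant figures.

From Newton's law of gravitation: r = √(G·m₁m₂/F).
F = 0.0918 mN = 9.180×10^-5 N; m₁ = 3.72×10^13 kg; m₂ = 45500 t = 4.550×10^7 kg; G = 6.674×10^-11 N·m²/kg².
r = 3.508×10^7 m
3.508×10^7 m × (1 mi / 1609 m) = 21797 mi

21800 mi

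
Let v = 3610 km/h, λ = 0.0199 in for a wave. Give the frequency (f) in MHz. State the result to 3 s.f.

1.98 MHz

Rearranging: f = v/λ.
v = 3610 km/h = 1003 m/s; λ = 0.0199 in = 5.055×10^-4 m.
f = 1.984×10^6 Hz
1.984×10^6 Hz × (1 MHz / 1.000×10^6 Hz) = 1.984 MHz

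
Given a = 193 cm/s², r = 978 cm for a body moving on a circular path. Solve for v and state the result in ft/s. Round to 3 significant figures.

Solving a = v²/r for v: v = √(a·r).
a = 193 cm/s² = 1.930 m/s²; r = 978 cm = 9.780 m.
v = 4.345 m/s
4.345 m/s × (1 ft/s / 0.3048 m/s) = 14.25 ft/s

14.3 ft/s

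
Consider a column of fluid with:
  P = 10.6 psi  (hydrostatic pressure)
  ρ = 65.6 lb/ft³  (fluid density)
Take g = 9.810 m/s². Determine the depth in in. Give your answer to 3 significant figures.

279 in

Rearranging: h = P/(ρ·g).
P = 10.6 psi = 73084 Pa; ρ = 65.6 lb/ft³ = 1051 kg/m³; g = 9.810 m/s².
h = 7.090 m
7.090 m × (1 in / 0.02540 m) = 279.1 in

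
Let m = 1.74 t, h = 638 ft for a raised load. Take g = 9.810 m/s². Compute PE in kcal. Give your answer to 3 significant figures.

PE is given directly by: PE = mgh.
m = 1.74 t = 1740 kg; h = 638 ft = 194.5 m; g = 9.810 m/s².
PE = 3.319×10^6 J  (the unit combination reduces to kg·m²/s² = J)
3.319×10^6 J × (1 kcal / 4184 J) = 793.3 kcal

793 kcal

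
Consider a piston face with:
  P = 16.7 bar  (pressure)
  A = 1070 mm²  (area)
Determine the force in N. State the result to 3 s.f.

1790 N

Rearranging: F = P·A.
P = 16.7 bar = 1.670×10^6 Pa; A = 1070 mm² = 0.001070 m².
F = 1787 N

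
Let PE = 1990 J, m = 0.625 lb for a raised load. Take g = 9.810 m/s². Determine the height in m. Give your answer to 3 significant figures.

Rearranging PE = m·g·h for h: h = PE/(m·g).
PE = 1990 J; m = 0.625 lb = 0.2835 kg; g = 9.810 m/s².
h = 715.5 m

716 m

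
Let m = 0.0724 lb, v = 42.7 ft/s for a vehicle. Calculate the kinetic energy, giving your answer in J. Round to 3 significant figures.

KE is given directly by: KE = ½mv².
m = 0.0724 lb = 0.03284 kg; v = 42.7 ft/s = 13.01 m/s.
KE = 2.781 J  (the unit combination reduces to kg·m²/s² = J)

2.78 J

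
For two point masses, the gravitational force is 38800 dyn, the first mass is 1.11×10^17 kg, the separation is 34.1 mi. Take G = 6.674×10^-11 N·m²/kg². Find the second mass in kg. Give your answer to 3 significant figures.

158 kg

Rearranging F = G·m₁·m₂/r² for m₂: m₂ = F·r²/(G·m₁).
F = 38800 dyn = 0.3880 N; m₁ = 1.11×10^17 kg; r = 34.1 mi = 54879 m; G = 6.674×10^-11 N·m²/kg².
m₂ = 157.7 kg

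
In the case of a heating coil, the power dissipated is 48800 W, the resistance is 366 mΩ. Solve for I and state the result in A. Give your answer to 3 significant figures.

365 A

Solving P = I²R for I: I = √(P/R).
P = 48800 W; R = 366 mΩ = 0.3660 Ω.
I = 365.1 A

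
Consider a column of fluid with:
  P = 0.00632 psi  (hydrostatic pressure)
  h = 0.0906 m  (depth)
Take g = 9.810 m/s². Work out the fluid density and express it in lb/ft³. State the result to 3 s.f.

3.06 lb/ft³

Solving P = ρ·g·h for ρ: ρ = P/(g·h).
P = 0.00632 psi = 43.57 Pa; h = 0.0906 m; g = 9.810 m/s².
ρ = 49.03 kg/m³
49.03 kg/m³ × (1 lb/ft³ / 16.02 kg/m³) = 3.061 lb/ft³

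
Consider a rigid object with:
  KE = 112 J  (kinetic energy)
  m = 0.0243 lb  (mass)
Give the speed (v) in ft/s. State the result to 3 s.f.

Rearranging KE = ½mv² for v: v = √(2·KE/m).
KE = 112 J; m = 0.0243 lb = 0.01102 kg.
v = 142.6 m/s
142.6 m/s × (1 ft/s / 0.3048 m/s) = 467.7 ft/s

468 ft/s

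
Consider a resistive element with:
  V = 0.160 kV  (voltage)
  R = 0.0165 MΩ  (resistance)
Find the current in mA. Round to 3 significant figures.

From Ohm's law: I = V/R.
V = 0.160 kV = 160.0 V; R = 0.0165 MΩ = 16500 Ω.
I = 0.009697 A
0.009697 A × (1 mA / 0.001000 A) = 9.697 mA

9.70 mA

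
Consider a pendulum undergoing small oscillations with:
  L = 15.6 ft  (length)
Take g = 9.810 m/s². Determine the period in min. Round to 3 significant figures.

0.0729 min

Directly: T = 2π√(L/g).
L = 15.6 ft = 4.755 m; g = 9.810 m/s².
T = 4.374 s
4.374 s × (1 min / 60.00 s) = 0.07291 min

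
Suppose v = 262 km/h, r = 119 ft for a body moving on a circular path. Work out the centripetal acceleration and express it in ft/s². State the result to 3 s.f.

Directly: a = v²/r.
v = 262 km/h = 72.78 m/s; r = 119 ft = 36.27 m.
a = 146.0 m/s²
146.0 m/s² × (1 ft/s² / 0.3048 m/s²) = 479.1 ft/s²

479 ft/s²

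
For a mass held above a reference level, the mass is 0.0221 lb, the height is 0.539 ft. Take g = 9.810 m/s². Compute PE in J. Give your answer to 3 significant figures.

Directly: PE = mgh.
m = 0.0221 lb = 0.01002 kg; h = 0.539 ft = 0.1643 m; g = 9.810 m/s².
PE = 0.01616 J

0.0162 J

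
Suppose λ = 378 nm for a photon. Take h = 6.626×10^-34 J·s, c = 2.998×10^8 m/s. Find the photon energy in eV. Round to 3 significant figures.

3.28 eV

E is given directly by: E = hc/λ.
λ = 378 nm = 3.780×10^-7 m; h = 6.626×10^-34 J·s; c = 2.998×10^8 m/s.
E = 5.255×10^-19 J  (the unit combination reduces to kg·m²/s² = J)
5.255×10^-19 J × (1 eV / 1.602×10^-19 J) = 3.280 eV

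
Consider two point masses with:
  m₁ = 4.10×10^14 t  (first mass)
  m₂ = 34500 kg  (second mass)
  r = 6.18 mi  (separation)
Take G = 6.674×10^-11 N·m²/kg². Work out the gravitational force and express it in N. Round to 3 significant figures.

From Newton's law of gravitation: F = Gm₁m₂/r².
m₁ = 4.10×10^14 t = 4.100×10^17 kg; m₂ = 34500 kg; r = 6.18 mi = 9946 m; G = 6.674×10^-11 N·m²/kg².
F = 9544 N  (the unit combination reduces to kg·m/s² = N)

9540 N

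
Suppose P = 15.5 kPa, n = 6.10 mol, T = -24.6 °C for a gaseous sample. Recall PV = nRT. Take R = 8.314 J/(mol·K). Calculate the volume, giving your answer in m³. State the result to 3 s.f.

0.813 m³

From the ideal-gas law: V = nRT/P.
P = 15.5 kPa = 15500 Pa; n = 6.10 mol; T = -24.6 °C = 248.5 K; R = 8.314 J/(mol·K).
V = 0.8132 m³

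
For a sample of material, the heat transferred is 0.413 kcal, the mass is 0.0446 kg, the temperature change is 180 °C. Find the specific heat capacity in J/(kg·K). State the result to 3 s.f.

215 J/(kg·K)

Rearranging: c = Q/(m·ΔT).
Q = 0.413 kcal = 1728 J; m = 0.0446 kg; ΔT = 180 °C = 180.0 K.
c = 215.2 J/(kg·K)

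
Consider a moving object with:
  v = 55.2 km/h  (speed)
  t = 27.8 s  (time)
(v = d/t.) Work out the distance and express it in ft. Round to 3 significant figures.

Rearranging: d = v·t.
v = 55.2 km/h = 15.33 m/s; t = 27.8 s.
d = 426.3 m
426.3 m × (1 ft / 0.3048 m) = 1399 ft

1400 ft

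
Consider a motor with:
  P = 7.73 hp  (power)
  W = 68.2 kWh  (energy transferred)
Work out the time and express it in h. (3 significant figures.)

Solving P = W/t for t: t = W/P.
P = 7.73 hp = 5764 W; W = 68.2 kWh = 2.455×10^8 J.
t = 42593 s
42593 s × (1 h / 3600 s) = 11.83 h

11.8 h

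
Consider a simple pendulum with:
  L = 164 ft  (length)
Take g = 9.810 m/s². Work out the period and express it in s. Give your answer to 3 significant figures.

14.2 s

Directly: T = 2π√(L/g).
L = 164 ft = 49.99 m; g = 9.810 m/s².
T = 14.18 s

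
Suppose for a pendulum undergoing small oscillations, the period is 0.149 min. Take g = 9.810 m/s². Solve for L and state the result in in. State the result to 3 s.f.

Rearranging T = 2π√(L/g) for L: L = g·(T/2π)².
T = 0.149 min = 8.940 s; g = 9.810 m/s².
L = 19.86 m
19.86 m × (1 in / 0.02540 m) = 781.9 in

782 in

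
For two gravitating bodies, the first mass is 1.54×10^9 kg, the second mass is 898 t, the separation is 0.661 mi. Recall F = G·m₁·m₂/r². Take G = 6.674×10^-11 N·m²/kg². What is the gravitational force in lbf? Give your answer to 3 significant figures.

0.0183 lbf

From Newton's law of gravitation: F = Gm₁m₂/r².
m₁ = 1.54×10^9 kg; m₂ = 898 t = 8.980×10^5 kg; r = 0.661 mi = 1064 m; G = 6.674×10^-11 N·m²/kg².
F = 0.08156 N
0.08156 N × (1 lbf / 4.448 N) = 0.01834 lbf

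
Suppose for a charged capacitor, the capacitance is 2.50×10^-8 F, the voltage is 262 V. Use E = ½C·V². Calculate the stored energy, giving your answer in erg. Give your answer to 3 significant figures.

8580 erg

E is given directly by: E = ½CV².
C = 2.50×10^-8 F; V = 262 V.
E = 8.580×10^-4 J
8.580×10^-4 J × (1 erg / 1.000×10^-7 J) = 8580 erg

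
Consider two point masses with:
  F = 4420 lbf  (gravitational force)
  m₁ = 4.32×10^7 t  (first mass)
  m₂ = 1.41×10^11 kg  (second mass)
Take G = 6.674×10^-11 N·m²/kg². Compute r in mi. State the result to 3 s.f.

2.83 mi

Solving F = G·m₁·m₂/r² for r: r = √(G·m₁m₂/F).
F = 4420 lbf = 19661 N; m₁ = 4.32×10^7 t = 4.320×10^10 kg; m₂ = 1.41×10^11 kg; G = 6.674×10^-11 N·m²/kg².
r = 4547 m
4547 m × (1 mi / 1609 m) = 2.825 mi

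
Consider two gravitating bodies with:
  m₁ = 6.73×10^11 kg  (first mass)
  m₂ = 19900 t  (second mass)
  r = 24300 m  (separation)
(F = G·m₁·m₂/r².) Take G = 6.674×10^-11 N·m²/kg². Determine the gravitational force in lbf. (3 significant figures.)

F is given directly by: F = Gm₁m₂/r².
m₁ = 6.73×10^11 kg; m₂ = 19900 t = 1.990×10^7 kg; r = 24300 m; G = 6.674×10^-11 N·m²/kg².
F = 1.514 N  (the unit combination reduces to kg·m/s² = N)
1.514 N × (1 lbf / 4.448 N) = 0.3403 lbf

0.340 lbf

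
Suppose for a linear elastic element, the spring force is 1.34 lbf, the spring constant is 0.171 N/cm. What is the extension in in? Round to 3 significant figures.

13.7 in

Rearranging F = k·x for x: x = F/k.
F = 1.34 lbf = 5.961 N; k = 0.171 N/cm = 17.10 N/m.
x = 0.3486 m
0.3486 m × (1 in / 0.02540 m) = 13.72 in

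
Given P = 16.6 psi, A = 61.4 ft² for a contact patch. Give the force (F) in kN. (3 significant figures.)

Solving P = F/A for F: F = P·A.
P = 16.6 psi = 1.145×10^5 Pa; A = 61.4 ft² = 5.704 m².
F = 6.529×10^5 N
6.529×10^5 N × (1 kN / 1000 N) = 652.9 kN

653 kN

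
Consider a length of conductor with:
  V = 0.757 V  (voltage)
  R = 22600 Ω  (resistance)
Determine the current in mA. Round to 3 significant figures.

Solving V = I·R for I: I = V/R.
V = 0.757 V; R = 22600 Ω.
I = 3.350×10^-5 A
3.350×10^-5 A × (1 mA / 0.001000 A) = 0.03350 mA

0.0335 mA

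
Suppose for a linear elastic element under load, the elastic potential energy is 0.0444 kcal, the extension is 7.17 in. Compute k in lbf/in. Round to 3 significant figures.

Rearranging U = ½k·x² for k: k = 2U/x².
U = 0.0444 kcal = 185.8 J; x = 7.17 in = 0.1821 m.
k = 11202 N/m
11202 N/m × (1 lbf/in / 175.1 N/m) = 63.97 lbf/in

64.0 lbf/in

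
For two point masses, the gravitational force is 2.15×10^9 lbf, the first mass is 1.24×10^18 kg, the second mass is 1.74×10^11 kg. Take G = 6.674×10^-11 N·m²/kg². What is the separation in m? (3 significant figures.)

From Newton's law of gravitation: r = √(G·m₁m₂/F).
F = 2.15×10^9 lbf = 9.564×10^9 N; m₁ = 1.24×10^18 kg; m₂ = 1.74×10^11 kg; G = 6.674×10^-11 N·m²/kg².
r = 38803 m

38800 m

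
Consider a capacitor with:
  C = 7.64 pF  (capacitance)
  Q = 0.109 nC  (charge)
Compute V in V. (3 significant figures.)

Solving C = Q/V for V: V = Q/C.
C = 7.64 pF = 7.640×10^-12 F; Q = 0.109 nC = 1.090×10^-10 C.
V = 14.27 V

14.3 V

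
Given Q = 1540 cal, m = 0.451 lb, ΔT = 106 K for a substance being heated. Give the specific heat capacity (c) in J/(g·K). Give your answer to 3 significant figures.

0.297 J/(g·K)

Solving Q = m·c·ΔT for c: c = Q/(m·ΔT).
Q = 1540 cal = 6443 J; m = 0.451 lb = 0.2046 kg; ΔT = 106 K.
c = 297.1 J/(kg·K)
297.1 J/(kg·K) × (1 J/(g·K) / 1000 J/(kg·K)) = 0.2971 J/(g·K)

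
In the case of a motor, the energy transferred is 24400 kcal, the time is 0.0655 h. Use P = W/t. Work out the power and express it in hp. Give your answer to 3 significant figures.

Directly: P = W/t.
W = 24400 kcal = 1.021×10^8 J; t = 0.0655 h = 235.8 s.
P = 4.329×10^5 W
4.329×10^5 W × (1 hp / 745.7 W) = 580.6 hp

581 hp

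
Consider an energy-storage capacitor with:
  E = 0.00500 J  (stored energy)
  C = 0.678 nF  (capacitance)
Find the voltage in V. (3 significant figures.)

Rearranging E = ½C·V² for V: V = √(2E/C).
E = 0.00500 J; C = 0.678 nF = 6.780×10^-10 F.
V = 3840 V

3840 V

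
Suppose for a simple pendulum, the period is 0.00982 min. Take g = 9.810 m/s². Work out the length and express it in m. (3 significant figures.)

Rearranging T = 2π√(L/g) for L: L = g·(T/2π)².
T = 0.00982 min = 0.5892 s; g = 9.810 m/s².
L = 0.08627 m

0.0863 m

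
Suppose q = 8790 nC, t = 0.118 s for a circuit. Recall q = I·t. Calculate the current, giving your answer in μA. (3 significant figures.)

Rearranging q = I·t for I: I = q/t.
q = 8790 nC = 8.790×10^-6 C; t = 0.118 s.
I = 7.449×10^-5 A
7.449×10^-5 A × (1 μA / 1.000×10^-6 A) = 74.49 μA

74.5 μA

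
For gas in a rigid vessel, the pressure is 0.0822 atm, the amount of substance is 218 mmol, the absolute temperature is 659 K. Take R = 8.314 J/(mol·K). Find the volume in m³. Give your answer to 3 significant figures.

Rearranging PV = nRT for V: V = nRT/P.
P = 0.0822 atm = 8329 Pa; n = 218 mmol = 0.2180 mol; T = 659 K; R = 8.314 J/(mol·K).
V = 0.1434 m³

0.143 m³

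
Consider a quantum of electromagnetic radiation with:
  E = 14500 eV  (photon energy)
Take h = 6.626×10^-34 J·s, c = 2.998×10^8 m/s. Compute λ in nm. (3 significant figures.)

0.0855 nm

Solving E = h·c/λ for λ: λ = hc/E.
E = 14500 eV = 2.323×10^-15 J; h = 6.626×10^-34 J·s; c = 2.998×10^8 m/s.
λ = 8.551×10^-11 m
8.551×10^-11 m × (1 nm / 1.000×10^-9 m) = 0.08551 nm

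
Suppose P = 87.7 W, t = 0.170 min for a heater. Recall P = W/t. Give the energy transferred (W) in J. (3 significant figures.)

895 J

Rearranging P = W/t for W: W = P·t.
P = 87.7 W; t = 0.170 min = 10.20 s.
W = 894.5 J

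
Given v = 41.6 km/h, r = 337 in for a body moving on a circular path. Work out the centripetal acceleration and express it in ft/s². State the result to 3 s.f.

51.2 ft/s²

Directly: a = v²/r.
v = 41.6 km/h = 11.56 m/s; r = 337 in = 8.560 m.
a = 15.60 m/s²
15.60 m/s² × (1 ft/s² / 0.3048 m/s²) = 51.18 ft/s²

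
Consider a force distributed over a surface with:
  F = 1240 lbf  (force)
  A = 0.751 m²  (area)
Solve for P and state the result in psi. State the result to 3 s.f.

P is given directly by: P = F/A.
F = 1240 lbf = 5516 N; A = 0.751 m².
P = 7345 Pa
7345 Pa × (1 psi / 6895 Pa) = 1.065 psi

1.07 psi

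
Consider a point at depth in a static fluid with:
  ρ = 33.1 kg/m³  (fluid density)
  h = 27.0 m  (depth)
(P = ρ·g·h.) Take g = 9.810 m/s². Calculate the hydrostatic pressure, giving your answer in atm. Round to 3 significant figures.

Directly: P = ρgh.
ρ = 33.1 kg/m³; h = 27.0 m; g = 9.810 m/s².
P = 8767 Pa
8767 Pa × (1 atm / 1.013×10^5 Pa) = 0.08653 atm

0.0865 atm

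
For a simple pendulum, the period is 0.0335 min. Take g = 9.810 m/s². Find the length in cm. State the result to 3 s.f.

Solving T = 2π√(L/g) for L: L = g·(T/2π)².
T = 0.0335 min = 2.010 s; g = 9.810 m/s².
L = 1.004 m
1.004 m × (1 cm / 0.01000 m) = 100.4 cm

100 cm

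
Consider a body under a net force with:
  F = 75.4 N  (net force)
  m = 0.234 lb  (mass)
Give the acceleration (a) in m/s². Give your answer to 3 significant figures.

From Newton's second law: a = F/m.
F = 75.4 N; m = 0.234 lb = 0.1061 kg.
a = 710.4 m/s²

710 m/s²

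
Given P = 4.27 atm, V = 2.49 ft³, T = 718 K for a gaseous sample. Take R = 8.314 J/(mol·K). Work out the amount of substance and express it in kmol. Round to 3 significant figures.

0.00511 kmol

Rearranging PV = nRT for n: n = PV/(RT).
P = 4.27 atm = 4.327×10^5 Pa; V = 2.49 ft³ = 0.07051 m³; T = 718 K; R = 8.314 J/(mol·K).
n = 5.110 mol
5.110 mol × (1 kmol / 1000 mol) = 0.005110 kmol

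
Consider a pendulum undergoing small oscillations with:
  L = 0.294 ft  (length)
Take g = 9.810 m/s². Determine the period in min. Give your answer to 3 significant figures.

0.0100 min

Directly: T = 2π√(L/g).
L = 0.294 ft = 0.08961 m; g = 9.810 m/s².
T = 0.6005 s
0.6005 s × (1 min / 60.00 s) = 0.01001 min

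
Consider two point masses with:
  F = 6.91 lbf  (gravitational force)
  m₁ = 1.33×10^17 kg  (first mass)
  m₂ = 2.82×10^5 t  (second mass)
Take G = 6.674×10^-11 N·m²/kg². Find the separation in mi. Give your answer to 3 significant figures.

Solving F = G·m₁·m₂/r² for r: r = √(G·m₁m₂/F).
F = 6.91 lbf = 30.74 N; m₁ = 1.33×10^17 kg; m₂ = 2.82×10^5 t = 2.820×10^8 kg; G = 6.674×10^-11 N·m²/kg².
r = 9.024×10^6 m
9.024×10^6 m × (1 mi / 1609 m) = 5607 mi

5610 mi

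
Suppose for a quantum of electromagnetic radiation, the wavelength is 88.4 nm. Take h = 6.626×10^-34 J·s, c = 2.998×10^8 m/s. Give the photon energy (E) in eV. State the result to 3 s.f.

14.0 eV

E is given directly by: E = hc/λ.
λ = 88.4 nm = 8.840×10^-8 m; h = 6.626×10^-34 J·s; c = 2.998×10^8 m/s.
E = 2.247×10^-18 J
2.247×10^-18 J × (1 eV / 1.602×10^-19 J) = 14.03 eV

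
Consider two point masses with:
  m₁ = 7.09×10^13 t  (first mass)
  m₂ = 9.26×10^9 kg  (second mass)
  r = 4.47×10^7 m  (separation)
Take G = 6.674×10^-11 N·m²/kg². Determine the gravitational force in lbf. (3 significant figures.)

Directly: F = Gm₁m₂/r².
m₁ = 7.09×10^13 t = 7.090×10^16 kg; m₂ = 9.26×10^9 kg; r = 4.47×10^7 m; G = 6.674×10^-11 N·m²/kg².
F = 21.93 N  (the unit combination reduces to kg·m/s² = N)
21.93 N × (1 lbf / 4.448 N) = 4.930 lbf

4.93 lbf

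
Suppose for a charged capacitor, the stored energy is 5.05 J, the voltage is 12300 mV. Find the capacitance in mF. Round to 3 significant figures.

Rearranging: C = 2E/V².
E = 5.05 J; V = 12300 mV = 12.30 V.
C = 0.06676 F
0.06676 F × (1 mF / 0.001000 F) = 66.76 mF

66.8 mF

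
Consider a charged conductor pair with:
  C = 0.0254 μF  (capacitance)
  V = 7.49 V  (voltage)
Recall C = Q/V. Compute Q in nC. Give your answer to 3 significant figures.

190 nC

Rearranging C = Q/V for Q: Q = CV.
C = 0.0254 μF = 2.540×10^-8 F; V = 7.49 V.
Q = 1.902×10^-7 C  (the unit combination reduces to A·s = C)
1.902×10^-7 C × (1 nC / 1.000×10^-9 C) = 190.2 nC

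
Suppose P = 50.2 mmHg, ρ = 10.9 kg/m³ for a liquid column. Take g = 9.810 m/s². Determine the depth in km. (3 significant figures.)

0.0626 km

Rearranging: h = P/(ρ·g).
P = 50.2 mmHg = 6693 Pa; ρ = 10.9 kg/m³; g = 9.810 m/s².
h = 62.59 m
62.59 m × (1 km / 1000 m) = 0.06259 km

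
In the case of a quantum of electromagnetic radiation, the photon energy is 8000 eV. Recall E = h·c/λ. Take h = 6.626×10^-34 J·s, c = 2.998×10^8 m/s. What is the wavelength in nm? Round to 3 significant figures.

Rearranging: λ = hc/E.
E = 8000 eV = 1.282×10^-15 J; h = 6.626×10^-34 J·s; c = 2.998×10^8 m/s.
λ = 1.550×10^-10 m
1.550×10^-10 m × (1 nm / 1.000×10^-9 m) = 0.1550 nm

0.155 nm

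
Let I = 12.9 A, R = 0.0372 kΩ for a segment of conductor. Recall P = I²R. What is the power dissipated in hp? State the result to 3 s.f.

Directly: P = I²R.
I = 12.9 A; R = 0.0372 kΩ = 37.20 Ω.
P = 6190 W
6190 W × (1 hp / 745.7 W) = 8.302 hp

8.30 hp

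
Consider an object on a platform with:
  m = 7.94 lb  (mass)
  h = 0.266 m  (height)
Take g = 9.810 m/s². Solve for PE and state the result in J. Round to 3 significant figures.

Directly: PE = mgh.
m = 7.94 lb = 3.602 kg; h = 0.266 m; g = 9.810 m/s².
PE = 9.398 J

9.40 J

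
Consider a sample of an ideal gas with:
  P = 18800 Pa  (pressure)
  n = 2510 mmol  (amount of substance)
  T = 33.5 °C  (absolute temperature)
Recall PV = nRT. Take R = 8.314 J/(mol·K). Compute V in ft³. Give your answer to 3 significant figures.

12.0 ft³

From the ideal-gas law: V = nRT/P.
P = 18800 Pa; n = 2510 mmol = 2.510 mol; T = 33.5 °C = 306.6 K; R = 8.314 J/(mol·K).
V = 0.3404 m³
0.3404 m³ × (1 ft³ / 0.02832 m³) = 12.02 ft³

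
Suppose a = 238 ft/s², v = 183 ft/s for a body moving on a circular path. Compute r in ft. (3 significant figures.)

Rearranging: r = v²/a.
a = 238 ft/s² = 72.54 m/s²; v = 183 ft/s = 55.78 m/s.
r = 42.89 m
42.89 m × (1 ft / 0.3048 m) = 140.7 ft

141 ft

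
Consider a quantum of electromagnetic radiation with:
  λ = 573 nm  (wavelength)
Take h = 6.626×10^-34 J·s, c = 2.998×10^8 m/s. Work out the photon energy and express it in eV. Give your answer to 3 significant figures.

2.16 eV

E is given directly by: E = hc/λ.
λ = 573 nm = 5.730×10^-7 m; h = 6.626×10^-34 J·s; c = 2.998×10^8 m/s.
E = 3.467×10^-19 J  (the unit combination reduces to kg·m²/s² = J)
3.467×10^-19 J × (1 eV / 1.602×10^-19 J) = 2.164 eV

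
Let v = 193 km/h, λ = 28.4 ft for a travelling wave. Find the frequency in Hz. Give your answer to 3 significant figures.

6.19 Hz

Rearranging v = f·λ for f: f = v/λ.
v = 193 km/h = 53.61 m/s; λ = 28.4 ft = 8.656 m.
f = 6.193 Hz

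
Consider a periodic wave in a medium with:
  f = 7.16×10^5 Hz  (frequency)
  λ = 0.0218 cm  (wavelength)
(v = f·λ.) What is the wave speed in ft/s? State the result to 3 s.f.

Directly: v = fλ.
f = 7.16×10^5 Hz; λ = 0.0218 cm = 2.180×10^-4 m.
v = 156.1 m/s
156.1 m/s × (1 ft/s / 0.3048 m/s) = 512.1 ft/s

512 ft/s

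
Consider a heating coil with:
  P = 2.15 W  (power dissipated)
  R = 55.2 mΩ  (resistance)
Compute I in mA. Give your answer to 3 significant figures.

Solving P = I²R for I: I = √(P/R).
P = 2.15 W; R = 55.2 mΩ = 0.05520 Ω.
I = 6.241 A
6.241 A × (1 mA / 0.001000 A) = 6241 mA

6240 mA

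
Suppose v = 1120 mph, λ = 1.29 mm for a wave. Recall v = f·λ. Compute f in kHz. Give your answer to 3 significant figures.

388 kHz

Solving v = f·λ for f: f = v/λ.
v = 1120 mph = 500.7 m/s; λ = 1.29 mm = 0.001290 m.
f = 3.881×10^5 Hz
3.881×10^5 Hz × (1 kHz / 1000 Hz) = 388.1 kHz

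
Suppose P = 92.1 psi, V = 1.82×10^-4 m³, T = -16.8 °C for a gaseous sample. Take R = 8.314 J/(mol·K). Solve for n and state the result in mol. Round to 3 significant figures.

0.0542 mol

Solving PV = nRT for n: n = PV/(RT).
P = 92.1 psi = 6.350×10^5 Pa; V = 1.82×10^-4 m³; T = -16.8 °C = 256.3 K; R = 8.314 J/(mol·K).
n = 0.05423 mol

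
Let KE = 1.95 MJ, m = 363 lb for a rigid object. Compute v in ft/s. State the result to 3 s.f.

Solving KE = ½mv² for v: v = √(2·KE/m).
KE = 1.95 MJ = 1.950×10^6 J; m = 363 lb = 164.7 kg.
v = 153.9 m/s
153.9 m/s × (1 ft/s / 0.3048 m/s) = 504.9 ft/s

505 ft/s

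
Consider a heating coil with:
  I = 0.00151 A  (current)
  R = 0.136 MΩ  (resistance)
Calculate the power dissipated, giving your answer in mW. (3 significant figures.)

310 mW

P is given directly by: P = I²R.
I = 0.00151 A; R = 0.136 MΩ = 1.360×10^5 Ω.
P = 0.3101 W
0.3101 W × (1 mW / 0.001000 W) = 310.1 mW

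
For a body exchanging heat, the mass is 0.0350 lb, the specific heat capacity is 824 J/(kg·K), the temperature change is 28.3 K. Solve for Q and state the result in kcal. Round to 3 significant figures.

Q is given directly by: Q = mcΔT.
m = 0.0350 lb = 0.01588 kg; c = 824 J/(kg·K); ΔT = 28.3 K.
Q = 370.2 J
370.2 J × (1 kcal / 4184 J) = 0.08848 kcal

0.0885 kcal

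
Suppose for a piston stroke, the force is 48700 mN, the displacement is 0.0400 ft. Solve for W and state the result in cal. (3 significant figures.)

0.142 cal

Directly: W = F·d.
F = 48700 mN = 48.70 N; d = 0.0400 ft = 0.01219 m.
W = 0.5938 J
0.5938 J × (1 cal / 4.184 J) = 0.1419 cal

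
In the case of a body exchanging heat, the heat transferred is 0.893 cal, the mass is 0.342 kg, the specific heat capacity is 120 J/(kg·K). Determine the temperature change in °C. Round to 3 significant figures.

0.0910 °C

Solving Q = m·c·ΔT for ΔT: ΔT = Q/(m·c).
Q = 0.893 cal = 3.736 J; m = 0.342 kg; c = 120 J/(kg·K).
ΔT = 0.09104 K
Since 1 °C = 1 K, 0.09104 °C.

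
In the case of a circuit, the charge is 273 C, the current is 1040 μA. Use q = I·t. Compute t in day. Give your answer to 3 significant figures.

Rearranging q = I·t for t: t = q/I.
q = 273 C; I = 1040 μA = 0.001040 A.
t = 2.625×10^5 s
2.625×10^5 s × (1 day / 86400 s) = 3.038 day

3.04 day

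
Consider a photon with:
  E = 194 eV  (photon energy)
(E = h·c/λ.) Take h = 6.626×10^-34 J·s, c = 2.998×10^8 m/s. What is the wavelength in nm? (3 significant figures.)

Rearranging E = h·c/λ for λ: λ = hc/E.
E = 194 eV = 3.108×10^-17 J; h = 6.626×10^-34 J·s; c = 2.998×10^8 m/s.
λ = 6.391×10^-9 m
6.391×10^-9 m × (1 nm / 1.000×10^-9 m) = 6.391 nm

6.39 nm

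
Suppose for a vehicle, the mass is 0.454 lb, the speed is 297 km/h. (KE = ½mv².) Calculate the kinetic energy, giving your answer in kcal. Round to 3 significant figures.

0.167 kcal

Directly: KE = ½mv².
m = 0.454 lb = 0.2059 kg; v = 297 km/h = 82.50 m/s.
KE = 700.8 J  (the unit combination reduces to kg·m²/s² = J)
700.8 J × (1 kcal / 4184 J) = 0.1675 kcal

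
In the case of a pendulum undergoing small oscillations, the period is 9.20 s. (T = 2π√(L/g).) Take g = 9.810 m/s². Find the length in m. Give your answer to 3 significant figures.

21.0 m

Rearranging: L = g·(T/2π)².
T = 9.20 s; g = 9.810 m/s².
L = 21.03 m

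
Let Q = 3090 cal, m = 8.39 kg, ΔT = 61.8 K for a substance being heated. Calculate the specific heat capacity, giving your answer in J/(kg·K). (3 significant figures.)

Rearranging Q = m·c·ΔT for c: c = Q/(m·ΔT).
Q = 3090 cal = 12929 J; m = 8.39 kg; ΔT = 61.8 K.
c = 24.93 J/(kg·K)

24.9 J/(kg·K)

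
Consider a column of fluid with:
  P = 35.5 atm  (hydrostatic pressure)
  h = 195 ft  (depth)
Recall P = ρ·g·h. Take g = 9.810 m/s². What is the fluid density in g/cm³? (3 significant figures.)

Solving P = ρ·g·h for ρ: ρ = P/(g·h).
P = 35.5 atm = 3.597×10^6 Pa; h = 195 ft = 59.44 m; g = 9.810 m/s².
ρ = 6169 kg/m³
6169 kg/m³ × (1 g/cm³ / 1000 kg/m³) = 6.169 g/cm³

6.17 g/cm³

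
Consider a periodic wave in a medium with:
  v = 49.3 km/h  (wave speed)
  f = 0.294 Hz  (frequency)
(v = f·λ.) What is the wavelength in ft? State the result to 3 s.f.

Solving v = f·λ for λ: λ = v/f.
v = 49.3 km/h = 13.69 m/s; f = 0.294 Hz.
λ = 46.58 m
46.58 m × (1 ft / 0.3048 m) = 152.8 ft

153 ft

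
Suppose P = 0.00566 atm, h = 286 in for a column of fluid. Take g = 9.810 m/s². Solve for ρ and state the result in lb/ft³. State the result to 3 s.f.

Rearranging P = ρ·g·h for ρ: ρ = P/(g·h).
P = 0.00566 atm = 573.5 Pa; h = 286 in = 7.264 m; g = 9.810 m/s².
ρ = 8.048 kg/m³
8.048 kg/m³ × (1 lb/ft³ / 16.02 kg/m³) = 0.5024 lb/ft³

0.502 lb/ft³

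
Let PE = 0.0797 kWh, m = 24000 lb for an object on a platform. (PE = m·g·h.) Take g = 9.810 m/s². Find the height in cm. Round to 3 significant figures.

Rearranging PE = m·g·h for h: h = PE/(m·g).
PE = 0.0797 kWh = 2.869×10^5 J; m = 24000 lb = 10886 kg; g = 9.810 m/s².
h = 2.687 m
2.687 m × (1 cm / 0.01000 m) = 268.7 cm

269 cm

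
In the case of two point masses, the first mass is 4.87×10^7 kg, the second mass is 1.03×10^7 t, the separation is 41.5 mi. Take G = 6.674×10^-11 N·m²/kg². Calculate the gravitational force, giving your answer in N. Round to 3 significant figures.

From Newton's law of gravitation: F = Gm₁m₂/r².
m₁ = 4.87×10^7 kg; m₂ = 1.03×10^7 t = 1.030×10^10 kg; r = 41.5 mi = 66788 m; G = 6.674×10^-11 N·m²/kg².
F = 0.007505 N  (the unit combination reduces to kg·m/s² = N)

0.00751 N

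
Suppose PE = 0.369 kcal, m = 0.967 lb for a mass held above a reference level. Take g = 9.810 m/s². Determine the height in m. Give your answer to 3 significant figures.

359 m

Rearranging: h = PE/(m·g).
PE = 0.369 kcal = 1544 J; m = 0.967 lb = 0.4386 kg; g = 9.810 m/s².
h = 358.8 m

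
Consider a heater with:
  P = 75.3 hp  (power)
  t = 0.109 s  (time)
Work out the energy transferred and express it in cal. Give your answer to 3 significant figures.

Solving P = W/t for W: W = P·t.
P = 75.3 hp = 56151 W; t = 0.109 s.
W = 6120 J  (the unit combination reduces to kg·m²/s² = J)
6120 J × (1 cal / 4.184 J) = 1463 cal

1460 cal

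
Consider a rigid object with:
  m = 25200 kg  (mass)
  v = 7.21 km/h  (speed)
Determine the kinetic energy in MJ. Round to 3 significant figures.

Directly: KE = ½mv².
m = 25200 kg; v = 7.21 km/h = 2.003 m/s.
KE = 50540 J  (the unit combination reduces to kg·m²/s² = J)
50540 J × (1 MJ / 1.000×10^6 J) = 0.05054 MJ

0.0505 MJ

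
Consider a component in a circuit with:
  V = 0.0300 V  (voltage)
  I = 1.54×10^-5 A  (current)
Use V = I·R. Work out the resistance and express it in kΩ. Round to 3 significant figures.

Solving V = I·R for R: R = V/I.
V = 0.0300 V; I = 1.54×10^-5 A.
R = 1948 Ω
1948 Ω × (1 kΩ / 1000 Ω) = 1.948 kΩ

1.95 kΩ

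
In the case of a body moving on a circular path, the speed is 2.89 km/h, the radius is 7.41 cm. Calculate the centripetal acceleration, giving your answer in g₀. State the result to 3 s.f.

a is given directly by: a = v²/r.
v = 2.89 km/h = 0.8028 m/s; r = 7.41 cm = 0.07410 m.
a = 8.697 m/s²
8.697 m/s² × (1 g₀ / 9.807 m/s²) = 0.8869 g₀

0.887 g₀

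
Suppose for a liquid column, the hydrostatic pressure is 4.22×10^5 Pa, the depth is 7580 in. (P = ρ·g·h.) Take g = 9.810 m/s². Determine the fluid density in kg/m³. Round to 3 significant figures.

223 kg/m³

Solving P = ρ·g·h for ρ: ρ = P/(g·h).
P = 4.22×10^5 Pa; h = 7580 in = 192.5 m; g = 9.810 m/s².
ρ = 223.4 kg/m³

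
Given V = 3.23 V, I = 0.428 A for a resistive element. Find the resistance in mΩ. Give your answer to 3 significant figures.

Solving V = I·R for R: R = V/I.
V = 3.23 V; I = 0.428 A.
R = 7.547 Ω
7.547 Ω × (1 mΩ / 0.001000 Ω) = 7547 mΩ

7550 mΩ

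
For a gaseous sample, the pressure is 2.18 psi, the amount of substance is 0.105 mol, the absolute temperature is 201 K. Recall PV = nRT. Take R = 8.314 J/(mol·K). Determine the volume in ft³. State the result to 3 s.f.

Rearranging: V = nRT/P.
P = 2.18 psi = 15031 Pa; n = 0.105 mol; T = 201 K; R = 8.314 J/(mol·K).
V = 0.01167 m³
0.01167 m³ × (1 ft³ / 0.02832 m³) = 0.4123 ft³

0.412 ft³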